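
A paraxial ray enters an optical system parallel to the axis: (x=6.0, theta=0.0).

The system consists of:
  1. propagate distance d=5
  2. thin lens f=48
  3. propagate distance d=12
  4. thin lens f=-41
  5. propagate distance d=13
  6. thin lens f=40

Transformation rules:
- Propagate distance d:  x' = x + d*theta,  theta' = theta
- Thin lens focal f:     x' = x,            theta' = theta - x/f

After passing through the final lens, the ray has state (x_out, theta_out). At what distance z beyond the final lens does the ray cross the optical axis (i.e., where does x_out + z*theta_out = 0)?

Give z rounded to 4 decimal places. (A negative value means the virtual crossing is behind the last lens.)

Answer: 35.0341

Derivation:
Initial: x=6.0000 theta=0.0000
After 1 (propagate distance d=5): x=6.0000 theta=0.0000
After 2 (thin lens f=48): x=6.0000 theta=-0.1250
After 3 (propagate distance d=12): x=4.5000 theta=-0.1250
After 4 (thin lens f=-41): x=4.5000 theta=-5/328 (≈-0.0152)
After 5 (propagate distance d=13): x=1411/328 (≈4.3018) theta=-5/328 (≈-0.0152)
After 6 (thin lens f=40): x=1411/328 (≈4.3018) theta=-1611/13120 (≈-0.1228)
z_focus = -x_out/theta_out = -(1411/328)/(-1611/13120) = 56440/1611 ≈ 35.0341
Rounded to 4 decimal places: z = 35.0341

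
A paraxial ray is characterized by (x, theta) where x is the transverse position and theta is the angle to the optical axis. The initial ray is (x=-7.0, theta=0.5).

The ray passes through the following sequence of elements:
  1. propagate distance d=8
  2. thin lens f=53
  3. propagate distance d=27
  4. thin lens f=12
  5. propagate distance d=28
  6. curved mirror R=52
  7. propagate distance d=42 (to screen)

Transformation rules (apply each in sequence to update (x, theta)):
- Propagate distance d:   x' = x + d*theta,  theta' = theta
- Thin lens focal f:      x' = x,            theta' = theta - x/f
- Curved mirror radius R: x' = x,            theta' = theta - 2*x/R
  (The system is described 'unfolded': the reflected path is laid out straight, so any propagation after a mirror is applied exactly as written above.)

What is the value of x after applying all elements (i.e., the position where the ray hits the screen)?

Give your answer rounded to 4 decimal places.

Initial: x=-7.0000 theta=0.5000
After 1 (propagate distance d=8): x=-3.0000 theta=0.5000
After 2 (thin lens f=53): x=-3.0000 theta=59/106 (≈0.5566)
After 3 (propagate distance d=27): x=1275/106 (≈12.0283) theta=59/106 (≈0.5566)
After 4 (thin lens f=12): x=1275/106 (≈12.0283) theta=-189/424 (≈-0.4458)
After 5 (propagate distance d=28): x=-24/53 (≈-0.4528) theta=-189/424 (≈-0.4458)
After 6 (curved mirror R=52): x=-24/53 (≈-0.4528) theta=-2361/5512 (≈-0.4283)
After 7 (propagate distance d=42 (to screen)): x=-50829/2756 (≈-18.4430) theta=-2361/5512 (≈-0.4283)
Rounded to 4 decimal places: x = -18.4430

Answer: -18.4430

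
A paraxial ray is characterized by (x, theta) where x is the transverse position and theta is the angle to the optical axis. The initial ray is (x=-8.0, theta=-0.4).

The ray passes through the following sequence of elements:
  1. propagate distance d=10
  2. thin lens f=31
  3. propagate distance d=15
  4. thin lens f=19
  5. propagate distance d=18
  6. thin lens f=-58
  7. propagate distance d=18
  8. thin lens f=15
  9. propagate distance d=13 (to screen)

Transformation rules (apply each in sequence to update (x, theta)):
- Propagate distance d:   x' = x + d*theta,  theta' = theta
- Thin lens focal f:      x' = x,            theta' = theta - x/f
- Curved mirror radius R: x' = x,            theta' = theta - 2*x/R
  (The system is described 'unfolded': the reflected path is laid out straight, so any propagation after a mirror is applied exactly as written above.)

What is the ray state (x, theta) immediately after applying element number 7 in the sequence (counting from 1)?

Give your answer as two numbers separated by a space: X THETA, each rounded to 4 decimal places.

Answer: 10.1743 0.6138

Derivation:
Initial: x=-8.0000 theta=-0.4000
After 1 (propagate distance d=10): x=-12.0000 theta=-0.4000
After 2 (thin lens f=31): x=-12.0000 theta=-2/155 (≈-0.0129)
After 3 (propagate distance d=15): x=-378/31 (≈-12.1935) theta=-2/155 (≈-0.0129)
After 4 (thin lens f=19): x=-378/31 (≈-12.1935) theta=1852/2945 (≈0.6289)
After 5 (propagate distance d=18): x=-2574/2945 (≈-0.8740) theta=1852/2945 (≈0.6289)
After 6 (thin lens f=-58): x=-2574/2945 (≈-0.8740) theta=89/145 (≈0.6138)
After 7 (propagate distance d=18): x=868932/85405 (≈10.1743) theta=89/145 (≈0.6138)
Rounded to 4 decimal places: x = 10.1743, theta = 0.6138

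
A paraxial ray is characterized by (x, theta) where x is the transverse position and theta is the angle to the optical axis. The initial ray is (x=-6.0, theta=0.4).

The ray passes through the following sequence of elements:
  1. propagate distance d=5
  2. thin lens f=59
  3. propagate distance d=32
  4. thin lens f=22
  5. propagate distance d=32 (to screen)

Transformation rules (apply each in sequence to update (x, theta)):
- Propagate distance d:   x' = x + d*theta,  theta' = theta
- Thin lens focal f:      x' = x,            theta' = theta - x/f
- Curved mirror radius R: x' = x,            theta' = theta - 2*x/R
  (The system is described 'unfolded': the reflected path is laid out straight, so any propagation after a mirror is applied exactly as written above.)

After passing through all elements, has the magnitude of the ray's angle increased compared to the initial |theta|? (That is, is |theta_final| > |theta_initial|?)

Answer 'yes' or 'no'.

Answer: no

Derivation:
Initial: x=-6.0000 theta=0.4000
After 1 (propagate distance d=5): x=-4.0000 theta=0.4000
After 2 (thin lens f=59): x=-4.0000 theta=138/295 (≈0.4678)
After 3 (propagate distance d=32): x=3236/295 (≈10.9695) theta=138/295 (≈0.4678)
After 4 (thin lens f=22): x=3236/295 (≈10.9695) theta=-20/649 (≈-0.0308)
After 5 (propagate distance d=32 (to screen)): x=32396/3245 (≈9.9834) theta=-20/649 (≈-0.0308)
|theta_initial|=0.4000 |theta_final|=20/649 (≈0.0308) -> not increased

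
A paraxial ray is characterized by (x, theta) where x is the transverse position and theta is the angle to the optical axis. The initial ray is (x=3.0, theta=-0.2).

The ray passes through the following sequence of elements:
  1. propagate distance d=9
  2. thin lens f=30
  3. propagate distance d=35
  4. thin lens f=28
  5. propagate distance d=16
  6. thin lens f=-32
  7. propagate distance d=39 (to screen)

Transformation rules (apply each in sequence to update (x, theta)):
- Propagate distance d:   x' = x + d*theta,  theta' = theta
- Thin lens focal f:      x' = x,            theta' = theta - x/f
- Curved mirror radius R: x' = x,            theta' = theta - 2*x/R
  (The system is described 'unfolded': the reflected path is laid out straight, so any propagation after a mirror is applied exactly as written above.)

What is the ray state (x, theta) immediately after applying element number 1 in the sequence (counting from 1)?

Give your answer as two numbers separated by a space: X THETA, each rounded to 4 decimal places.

Initial: x=3.0000 theta=-0.2000
After 1 (propagate distance d=9): x=1.2000 theta=-0.2000
Rounded to 4 decimal places: x = 1.2000, theta = -0.2000

Answer: 1.2000 -0.2000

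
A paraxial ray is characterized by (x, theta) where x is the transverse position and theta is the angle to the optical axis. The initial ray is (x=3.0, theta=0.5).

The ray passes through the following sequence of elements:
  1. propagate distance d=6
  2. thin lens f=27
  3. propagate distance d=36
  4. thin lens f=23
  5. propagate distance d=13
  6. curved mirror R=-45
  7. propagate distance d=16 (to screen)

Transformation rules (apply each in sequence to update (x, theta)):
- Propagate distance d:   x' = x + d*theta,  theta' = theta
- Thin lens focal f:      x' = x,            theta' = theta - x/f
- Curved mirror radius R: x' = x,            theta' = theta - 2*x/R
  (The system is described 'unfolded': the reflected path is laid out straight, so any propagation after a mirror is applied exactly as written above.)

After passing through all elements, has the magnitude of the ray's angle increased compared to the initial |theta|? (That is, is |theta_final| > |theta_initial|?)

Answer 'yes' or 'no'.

Answer: no

Derivation:
Initial: x=3.0000 theta=0.5000
After 1 (propagate distance d=6): x=6.0000 theta=0.5000
After 2 (thin lens f=27): x=6.0000 theta=5/18 (≈0.2778)
After 3 (propagate distance d=36): x=16.0000 theta=5/18 (≈0.2778)
After 4 (thin lens f=23): x=16.0000 theta=-173/414 (≈-0.4179)
After 5 (propagate distance d=13): x=4375/414 (≈10.5676) theta=-173/414 (≈-0.4179)
After 6 (curved mirror R=-45): x=4375/414 (≈10.5676) theta=193/3726 (≈0.0518)
After 7 (propagate distance d=16 (to screen)): x=42463/3726 (≈11.3964) theta=193/3726 (≈0.0518)
|theta_initial|=0.5000 |theta_final|=193/3726 (≈0.0518) -> not increased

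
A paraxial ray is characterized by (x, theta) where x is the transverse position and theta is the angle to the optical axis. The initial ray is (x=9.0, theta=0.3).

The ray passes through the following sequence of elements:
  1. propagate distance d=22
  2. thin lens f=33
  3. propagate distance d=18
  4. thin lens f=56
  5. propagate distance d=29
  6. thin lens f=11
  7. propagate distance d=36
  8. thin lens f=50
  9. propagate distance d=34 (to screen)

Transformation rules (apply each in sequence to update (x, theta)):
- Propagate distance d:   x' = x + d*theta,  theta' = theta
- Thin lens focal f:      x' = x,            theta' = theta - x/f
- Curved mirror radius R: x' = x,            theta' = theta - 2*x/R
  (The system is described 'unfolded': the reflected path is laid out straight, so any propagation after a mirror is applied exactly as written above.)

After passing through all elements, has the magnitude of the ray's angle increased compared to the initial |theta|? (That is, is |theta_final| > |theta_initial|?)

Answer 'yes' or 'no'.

Initial: x=9.0000 theta=0.3000
After 1 (propagate distance d=22): x=15.6000 theta=0.3000
After 2 (thin lens f=33): x=15.6000 theta=-19/110 (≈-0.1727)
After 3 (propagate distance d=18): x=687/55 (≈12.4909) theta=-19/110 (≈-0.1727)
After 4 (thin lens f=56): x=687/55 (≈12.4909) theta=-1219/3080 (≈-0.3958)
After 5 (propagate distance d=29): x=3121/3080 (≈1.0133) theta=-1219/3080 (≈-0.3958)
After 6 (thin lens f=11): x=3121/3080 (≈1.0133) theta=-1653/3388 (≈-0.4879)
After 7 (propagate distance d=36): x=-80107/4840 (≈-16.5510) theta=-1653/3388 (≈-0.4879)
After 8 (thin lens f=50): x=-80107/4840 (≈-16.5510) theta=-265751/1694000 (≈-0.1569)
After 9 (propagate distance d=34 (to screen)): x=-4634123/211750 (≈-21.8849) theta=-265751/1694000 (≈-0.1569)
|theta_initial|=0.3000 |theta_final|=265751/1694000 (≈0.1569) -> not increased

Answer: no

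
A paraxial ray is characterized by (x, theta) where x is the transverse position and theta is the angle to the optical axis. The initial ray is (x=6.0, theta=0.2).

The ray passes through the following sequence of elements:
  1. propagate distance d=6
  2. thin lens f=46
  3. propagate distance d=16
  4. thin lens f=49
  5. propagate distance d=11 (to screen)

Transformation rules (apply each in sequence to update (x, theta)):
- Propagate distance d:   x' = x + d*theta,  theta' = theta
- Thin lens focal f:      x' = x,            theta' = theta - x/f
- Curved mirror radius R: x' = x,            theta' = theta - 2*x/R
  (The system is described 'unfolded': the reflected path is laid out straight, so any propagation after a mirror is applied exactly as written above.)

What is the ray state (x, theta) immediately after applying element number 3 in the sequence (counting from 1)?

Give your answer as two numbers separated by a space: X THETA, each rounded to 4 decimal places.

Answer: 7.8957 0.0435

Derivation:
Initial: x=6.0000 theta=0.2000
After 1 (propagate distance d=6): x=7.2000 theta=0.2000
After 2 (thin lens f=46): x=7.2000 theta=1/23 (≈0.0435)
After 3 (propagate distance d=16): x=908/115 (≈7.8957) theta=1/23 (≈0.0435)
Rounded to 4 decimal places: x = 7.8957, theta = 0.0435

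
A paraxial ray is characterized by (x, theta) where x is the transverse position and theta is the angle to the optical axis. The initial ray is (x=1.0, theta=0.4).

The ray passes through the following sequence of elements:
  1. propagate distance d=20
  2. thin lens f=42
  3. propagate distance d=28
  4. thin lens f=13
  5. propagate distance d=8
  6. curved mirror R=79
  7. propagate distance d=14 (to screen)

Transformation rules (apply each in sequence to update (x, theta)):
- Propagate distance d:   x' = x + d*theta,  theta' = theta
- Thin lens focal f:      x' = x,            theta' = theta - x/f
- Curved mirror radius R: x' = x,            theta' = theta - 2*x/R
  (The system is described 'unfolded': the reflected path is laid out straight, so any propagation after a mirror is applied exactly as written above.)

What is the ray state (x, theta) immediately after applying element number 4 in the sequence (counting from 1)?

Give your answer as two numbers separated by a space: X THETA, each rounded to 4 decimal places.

Answer: 14.2000 -0.9066

Derivation:
Initial: x=1.0000 theta=0.4000
After 1 (propagate distance d=20): x=9.0000 theta=0.4000
After 2 (thin lens f=42): x=9.0000 theta=13/70 (≈0.1857)
After 3 (propagate distance d=28): x=14.2000 theta=13/70 (≈0.1857)
After 4 (thin lens f=13): x=14.2000 theta=-165/182 (≈-0.9066)
Rounded to 4 decimal places: x = 14.2000, theta = -0.9066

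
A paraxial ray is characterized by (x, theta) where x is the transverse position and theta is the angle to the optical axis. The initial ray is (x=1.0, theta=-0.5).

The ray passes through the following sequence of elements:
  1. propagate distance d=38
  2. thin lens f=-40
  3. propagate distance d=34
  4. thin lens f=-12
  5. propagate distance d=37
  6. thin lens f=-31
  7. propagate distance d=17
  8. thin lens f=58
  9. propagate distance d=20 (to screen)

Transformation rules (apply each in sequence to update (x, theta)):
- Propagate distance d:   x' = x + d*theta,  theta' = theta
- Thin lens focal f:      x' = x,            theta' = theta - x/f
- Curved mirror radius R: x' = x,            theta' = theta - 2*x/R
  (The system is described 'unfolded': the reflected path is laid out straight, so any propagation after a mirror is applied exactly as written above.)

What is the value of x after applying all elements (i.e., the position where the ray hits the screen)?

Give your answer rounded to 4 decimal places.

Initial: x=1.0000 theta=-0.5000
After 1 (propagate distance d=38): x=-18.0000 theta=-0.5000
After 2 (thin lens f=-40): x=-18.0000 theta=-0.9500
After 3 (propagate distance d=34): x=-50.3000 theta=-0.9500
After 4 (thin lens f=-12): x=-50.3000 theta=-617/120 (≈-5.1417)
After 5 (propagate distance d=37): x=-5773/24 (≈-240.5417) theta=-617/120 (≈-5.1417)
After 6 (thin lens f=-31): x=-5773/24 (≈-240.5417) theta=-5999/465 (≈-12.9011)
After 7 (propagate distance d=17): x=-1710679/3720 (≈-459.8599) theta=-5999/465 (≈-12.9011)
After 8 (thin lens f=58): x=-1710679/3720 (≈-459.8599) theta=-357619/71920 (≈-4.9725)
After 9 (propagate distance d=20 (to screen)): x=-60338261/107880 (≈-559.3091) theta=-357619/71920 (≈-4.9725)
Rounded to 4 decimal places: x = -559.3091

Answer: -559.3091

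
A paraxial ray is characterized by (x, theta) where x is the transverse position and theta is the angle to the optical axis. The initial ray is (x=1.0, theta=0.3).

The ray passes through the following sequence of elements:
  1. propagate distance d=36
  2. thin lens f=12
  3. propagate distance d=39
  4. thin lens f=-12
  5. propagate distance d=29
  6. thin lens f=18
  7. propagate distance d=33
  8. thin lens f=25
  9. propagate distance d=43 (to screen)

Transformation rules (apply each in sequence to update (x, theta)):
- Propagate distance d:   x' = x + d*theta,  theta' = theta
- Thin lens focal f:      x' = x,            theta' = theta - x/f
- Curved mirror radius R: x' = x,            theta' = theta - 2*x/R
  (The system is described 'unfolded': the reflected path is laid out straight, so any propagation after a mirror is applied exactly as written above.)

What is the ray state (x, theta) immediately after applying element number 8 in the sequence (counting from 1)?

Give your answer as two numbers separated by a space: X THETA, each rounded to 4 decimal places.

Answer: -4.5924 2.1825

Derivation:
Initial: x=1.0000 theta=0.3000
After 1 (propagate distance d=36): x=11.8000 theta=0.3000
After 2 (thin lens f=12): x=11.8000 theta=-41/60 (≈-0.6833)
After 3 (propagate distance d=39): x=-14.8500 theta=-41/60 (≈-0.6833)
After 4 (thin lens f=-12): x=-14.8500 theta=-461/240 (≈-1.9208)
After 5 (propagate distance d=29): x=-16933/240 (≈-70.5542) theta=-461/240 (≈-1.9208)
After 6 (thin lens f=18): x=-16933/240 (≈-70.5542) theta=1727/864 (≈1.9988)
After 7 (propagate distance d=33): x=-6613/1440 (≈-4.5924) theta=1727/864 (≈1.9988)
After 8 (thin lens f=25): x=-6613/1440 (≈-4.5924) theta=117857/54000 (≈2.1825)
Rounded to 4 decimal places: x = -4.5924, theta = 2.1825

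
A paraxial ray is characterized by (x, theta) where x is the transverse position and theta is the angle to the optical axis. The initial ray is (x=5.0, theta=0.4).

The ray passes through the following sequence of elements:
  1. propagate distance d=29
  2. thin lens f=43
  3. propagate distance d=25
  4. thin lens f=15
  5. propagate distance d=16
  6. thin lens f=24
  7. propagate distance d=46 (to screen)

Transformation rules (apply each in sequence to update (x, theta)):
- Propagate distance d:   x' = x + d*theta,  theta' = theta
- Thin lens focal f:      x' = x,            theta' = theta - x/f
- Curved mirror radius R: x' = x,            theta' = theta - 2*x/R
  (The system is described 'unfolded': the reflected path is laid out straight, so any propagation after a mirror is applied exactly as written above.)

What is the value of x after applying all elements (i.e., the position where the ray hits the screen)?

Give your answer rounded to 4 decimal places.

Initial: x=5.0000 theta=0.4000
After 1 (propagate distance d=29): x=16.6000 theta=0.4000
After 2 (thin lens f=43): x=16.6000 theta=3/215 (≈0.0140)
After 3 (propagate distance d=25): x=3644/215 (≈16.9488) theta=3/215 (≈0.0140)
After 4 (thin lens f=15): x=3644/215 (≈16.9488) theta=-3599/3225 (≈-1.1160)
After 5 (propagate distance d=16): x=-68/75 (≈-0.9067) theta=-3599/3225 (≈-1.1160)
After 6 (thin lens f=24): x=-68/75 (≈-0.9067) theta=-20863/19350 (≈-1.0782)
After 7 (propagate distance d=46 (to screen)): x=-488621/9675 (≈-50.5035) theta=-20863/19350 (≈-1.0782)
Rounded to 4 decimal places: x = -50.5035

Answer: -50.5035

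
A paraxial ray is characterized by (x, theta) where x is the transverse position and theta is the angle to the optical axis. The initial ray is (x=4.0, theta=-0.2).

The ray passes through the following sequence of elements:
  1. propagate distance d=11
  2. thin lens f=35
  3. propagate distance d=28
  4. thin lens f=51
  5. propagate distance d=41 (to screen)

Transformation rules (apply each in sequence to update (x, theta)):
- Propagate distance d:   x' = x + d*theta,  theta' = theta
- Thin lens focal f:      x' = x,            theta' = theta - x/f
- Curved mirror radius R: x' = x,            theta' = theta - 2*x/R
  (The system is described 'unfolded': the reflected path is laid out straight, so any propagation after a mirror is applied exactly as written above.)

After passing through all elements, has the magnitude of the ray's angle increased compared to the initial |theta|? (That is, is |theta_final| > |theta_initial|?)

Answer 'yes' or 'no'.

Answer: no

Derivation:
Initial: x=4.0000 theta=-0.2000
After 1 (propagate distance d=11): x=1.8000 theta=-0.2000
After 2 (thin lens f=35): x=1.8000 theta=-44/175 (≈-0.2514)
After 3 (propagate distance d=28): x=-5.2400 theta=-44/175 (≈-0.2514)
After 4 (thin lens f=51): x=-5.2400 theta=-1327/8925 (≈-0.1487)
After 5 (propagate distance d=41 (to screen)): x=-101174/8925 (≈-11.3360) theta=-1327/8925 (≈-0.1487)
|theta_initial|=0.2000 |theta_final|=1327/8925 (≈0.1487) -> not increased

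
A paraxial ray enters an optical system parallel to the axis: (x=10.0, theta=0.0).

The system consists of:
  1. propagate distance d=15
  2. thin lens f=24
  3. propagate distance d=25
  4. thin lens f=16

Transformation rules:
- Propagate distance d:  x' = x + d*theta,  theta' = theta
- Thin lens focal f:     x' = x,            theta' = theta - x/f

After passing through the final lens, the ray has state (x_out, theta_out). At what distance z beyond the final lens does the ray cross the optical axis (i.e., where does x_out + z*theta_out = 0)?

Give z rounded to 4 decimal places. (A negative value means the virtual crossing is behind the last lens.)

Initial: x=10.0000 theta=0.0000
After 1 (propagate distance d=15): x=10.0000 theta=0.0000
After 2 (thin lens f=24): x=10.0000 theta=-5/12 (≈-0.4167)
After 3 (propagate distance d=25): x=-5/12 (≈-0.4167) theta=-5/12 (≈-0.4167)
After 4 (thin lens f=16): x=-5/12 (≈-0.4167) theta=-25/64 (≈-0.3906)
z_focus = -x_out/theta_out = -(-5/12)/(-25/64) = -16/15 ≈ -1.0667
Rounded to 4 decimal places: z = -1.0667

Answer: -1.0667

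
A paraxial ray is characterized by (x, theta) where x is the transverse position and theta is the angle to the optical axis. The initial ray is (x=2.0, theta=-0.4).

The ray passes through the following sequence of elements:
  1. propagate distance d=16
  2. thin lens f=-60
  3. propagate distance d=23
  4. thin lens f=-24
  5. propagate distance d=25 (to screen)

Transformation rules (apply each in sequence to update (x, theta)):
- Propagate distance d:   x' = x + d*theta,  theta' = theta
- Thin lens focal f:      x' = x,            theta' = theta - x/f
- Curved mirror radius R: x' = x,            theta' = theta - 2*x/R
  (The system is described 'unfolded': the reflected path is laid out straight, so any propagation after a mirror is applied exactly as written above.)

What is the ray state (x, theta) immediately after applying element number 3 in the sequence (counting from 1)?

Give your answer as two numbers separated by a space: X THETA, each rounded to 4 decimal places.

Initial: x=2.0000 theta=-0.4000
After 1 (propagate distance d=16): x=-4.4000 theta=-0.4000
After 2 (thin lens f=-60): x=-4.4000 theta=-71/150 (≈-0.4733)
After 3 (propagate distance d=23): x=-2293/150 (≈-15.2867) theta=-71/150 (≈-0.4733)
Rounded to 4 decimal places: x = -15.2867, theta = -0.4733

Answer: -15.2867 -0.4733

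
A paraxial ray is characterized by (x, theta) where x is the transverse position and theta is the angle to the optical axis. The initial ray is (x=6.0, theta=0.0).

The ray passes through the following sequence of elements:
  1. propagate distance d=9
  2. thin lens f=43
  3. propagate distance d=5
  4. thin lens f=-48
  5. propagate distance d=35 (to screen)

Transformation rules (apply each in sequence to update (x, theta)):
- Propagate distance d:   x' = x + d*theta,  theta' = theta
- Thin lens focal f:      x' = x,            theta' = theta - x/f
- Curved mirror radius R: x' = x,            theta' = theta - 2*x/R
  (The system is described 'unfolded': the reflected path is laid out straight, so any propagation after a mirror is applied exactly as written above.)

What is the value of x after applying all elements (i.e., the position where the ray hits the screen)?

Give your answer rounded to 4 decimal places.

Initial: x=6.0000 theta=0.0000
After 1 (propagate distance d=9): x=6.0000 theta=0.0000
After 2 (thin lens f=43): x=6.0000 theta=-6/43 (≈-0.1395)
After 3 (propagate distance d=5): x=228/43 (≈5.3023) theta=-6/43 (≈-0.1395)
After 4 (thin lens f=-48): x=228/43 (≈5.3023) theta=-5/172 (≈-0.0291)
After 5 (propagate distance d=35 (to screen)): x=737/172 (≈4.2849) theta=-5/172 (≈-0.0291)
Rounded to 4 decimal places: x = 4.2849

Answer: 4.2849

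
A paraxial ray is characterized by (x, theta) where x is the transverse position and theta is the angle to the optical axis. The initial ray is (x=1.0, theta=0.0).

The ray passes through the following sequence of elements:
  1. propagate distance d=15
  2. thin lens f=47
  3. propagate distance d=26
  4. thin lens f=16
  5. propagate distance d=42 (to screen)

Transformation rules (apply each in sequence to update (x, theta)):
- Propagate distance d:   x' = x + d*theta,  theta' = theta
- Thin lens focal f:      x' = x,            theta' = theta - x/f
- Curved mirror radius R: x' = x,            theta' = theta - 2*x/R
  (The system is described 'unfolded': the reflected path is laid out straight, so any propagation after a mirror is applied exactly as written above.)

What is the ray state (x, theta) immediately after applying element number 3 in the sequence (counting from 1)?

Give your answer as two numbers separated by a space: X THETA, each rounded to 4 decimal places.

Answer: 0.4468 -0.0213

Derivation:
Initial: x=1.0000 theta=0.0000
After 1 (propagate distance d=15): x=1.0000 theta=0.0000
After 2 (thin lens f=47): x=1.0000 theta=-1/47 (≈-0.0213)
After 3 (propagate distance d=26): x=21/47 (≈0.4468) theta=-1/47 (≈-0.0213)
Rounded to 4 decimal places: x = 0.4468, theta = -0.0213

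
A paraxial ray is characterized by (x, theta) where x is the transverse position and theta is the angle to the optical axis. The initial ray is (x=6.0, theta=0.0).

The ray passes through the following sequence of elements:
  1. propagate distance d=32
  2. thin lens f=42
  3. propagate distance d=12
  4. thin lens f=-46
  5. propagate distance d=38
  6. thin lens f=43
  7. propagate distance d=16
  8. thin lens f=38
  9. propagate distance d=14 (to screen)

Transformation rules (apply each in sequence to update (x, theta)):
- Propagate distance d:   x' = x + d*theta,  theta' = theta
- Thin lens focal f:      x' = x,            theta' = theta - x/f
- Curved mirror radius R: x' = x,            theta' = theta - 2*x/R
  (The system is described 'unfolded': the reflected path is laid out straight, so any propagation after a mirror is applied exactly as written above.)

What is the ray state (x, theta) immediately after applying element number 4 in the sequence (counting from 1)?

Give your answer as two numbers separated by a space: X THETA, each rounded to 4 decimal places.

Initial: x=6.0000 theta=0.0000
After 1 (propagate distance d=32): x=6.0000 theta=0.0000
After 2 (thin lens f=42): x=6.0000 theta=-1/7 (≈-0.1429)
After 3 (propagate distance d=12): x=30/7 (≈4.2857) theta=-1/7 (≈-0.1429)
After 4 (thin lens f=-46): x=30/7 (≈4.2857) theta=-8/161 (≈-0.0497)
Rounded to 4 decimal places: x = 4.2857, theta = -0.0497

Answer: 4.2857 -0.0497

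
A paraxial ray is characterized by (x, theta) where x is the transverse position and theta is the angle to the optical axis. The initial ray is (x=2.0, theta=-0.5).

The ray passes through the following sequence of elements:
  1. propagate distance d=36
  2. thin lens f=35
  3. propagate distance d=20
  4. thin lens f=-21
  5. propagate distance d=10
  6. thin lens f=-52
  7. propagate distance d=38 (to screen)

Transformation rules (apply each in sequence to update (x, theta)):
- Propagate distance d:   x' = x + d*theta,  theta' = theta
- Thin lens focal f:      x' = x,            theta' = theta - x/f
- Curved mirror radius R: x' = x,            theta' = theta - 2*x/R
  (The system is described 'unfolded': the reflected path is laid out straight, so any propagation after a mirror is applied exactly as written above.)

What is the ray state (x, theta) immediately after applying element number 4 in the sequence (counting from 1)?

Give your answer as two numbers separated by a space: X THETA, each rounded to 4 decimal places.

Initial: x=2.0000 theta=-0.5000
After 1 (propagate distance d=36): x=-16.0000 theta=-0.5000
After 2 (thin lens f=35): x=-16.0000 theta=-3/70 (≈-0.0429)
After 3 (propagate distance d=20): x=-118/7 (≈-16.8571) theta=-3/70 (≈-0.0429)
After 4 (thin lens f=-21): x=-118/7 (≈-16.8571) theta=-1243/1470 (≈-0.8456)
Rounded to 4 decimal places: x = -16.8571, theta = -0.8456

Answer: -16.8571 -0.8456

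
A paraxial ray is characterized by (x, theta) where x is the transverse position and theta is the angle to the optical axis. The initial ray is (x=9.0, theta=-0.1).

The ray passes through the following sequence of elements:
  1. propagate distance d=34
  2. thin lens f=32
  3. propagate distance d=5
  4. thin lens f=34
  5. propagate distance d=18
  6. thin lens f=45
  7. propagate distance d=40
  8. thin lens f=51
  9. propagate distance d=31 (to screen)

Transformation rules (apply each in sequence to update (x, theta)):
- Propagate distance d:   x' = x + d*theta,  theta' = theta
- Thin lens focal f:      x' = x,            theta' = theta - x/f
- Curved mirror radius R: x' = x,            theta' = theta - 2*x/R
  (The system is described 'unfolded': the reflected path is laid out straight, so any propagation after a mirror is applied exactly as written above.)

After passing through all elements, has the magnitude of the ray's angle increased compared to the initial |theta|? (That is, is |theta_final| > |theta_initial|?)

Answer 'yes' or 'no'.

Answer: no

Derivation:
Initial: x=9.0000 theta=-0.1000
After 1 (propagate distance d=34): x=5.6000 theta=-0.1000
After 2 (thin lens f=32): x=5.6000 theta=-0.2750
After 3 (propagate distance d=5): x=4.2250 theta=-0.2750
After 4 (thin lens f=34): x=4.2250 theta=-543/1360 (≈-0.3993)
After 5 (propagate distance d=18): x=-1007/340 (≈-2.9618) theta=-543/1360 (≈-0.3993)
After 6 (thin lens f=45): x=-1007/340 (≈-2.9618) theta=-20407/61200 (≈-0.3334)
After 7 (propagate distance d=40): x=-49877/3060 (≈-16.2997) theta=-20407/61200 (≈-0.3334)
After 8 (thin lens f=51): x=-49877/3060 (≈-16.2997) theta=-43217/3121200 (≈-0.0138)
After 9 (propagate distance d=31 (to screen)): x=-52214267/3121200 (≈-16.7289) theta=-43217/3121200 (≈-0.0138)
|theta_initial|=0.1000 |theta_final|=43217/3121200 (≈0.0138) -> not increased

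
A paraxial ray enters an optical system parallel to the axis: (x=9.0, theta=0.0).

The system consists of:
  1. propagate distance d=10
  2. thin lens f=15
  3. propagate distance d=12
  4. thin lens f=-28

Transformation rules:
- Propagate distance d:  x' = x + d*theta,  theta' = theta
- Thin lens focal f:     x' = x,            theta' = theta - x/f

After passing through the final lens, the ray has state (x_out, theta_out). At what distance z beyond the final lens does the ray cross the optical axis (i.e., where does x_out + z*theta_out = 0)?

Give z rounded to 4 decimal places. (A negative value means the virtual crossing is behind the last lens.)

Initial: x=9.0000 theta=0.0000
After 1 (propagate distance d=10): x=9.0000 theta=0.0000
After 2 (thin lens f=15): x=9.0000 theta=-0.6000
After 3 (propagate distance d=12): x=1.8000 theta=-0.6000
After 4 (thin lens f=-28): x=1.8000 theta=-15/28 (≈-0.5357)
z_focus = -x_out/theta_out = -(1.8000)/(-15/28) = 3.3600
Rounded to 4 decimal places: z = 3.3600

Answer: 3.3600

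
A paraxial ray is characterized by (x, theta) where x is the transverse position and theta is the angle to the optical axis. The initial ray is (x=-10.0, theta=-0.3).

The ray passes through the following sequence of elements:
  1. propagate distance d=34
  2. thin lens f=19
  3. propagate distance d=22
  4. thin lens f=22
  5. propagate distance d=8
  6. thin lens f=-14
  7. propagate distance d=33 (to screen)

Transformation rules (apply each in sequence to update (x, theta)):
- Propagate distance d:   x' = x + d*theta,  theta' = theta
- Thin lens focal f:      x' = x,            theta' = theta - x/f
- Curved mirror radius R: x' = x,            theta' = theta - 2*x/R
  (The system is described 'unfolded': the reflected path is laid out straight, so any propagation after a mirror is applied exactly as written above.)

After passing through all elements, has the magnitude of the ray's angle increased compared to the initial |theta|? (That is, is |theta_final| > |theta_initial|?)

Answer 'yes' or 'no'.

Answer: yes

Derivation:
Initial: x=-10.0000 theta=-0.3000
After 1 (propagate distance d=34): x=-20.2000 theta=-0.3000
After 2 (thin lens f=19): x=-20.2000 theta=29/38 (≈0.7632)
After 3 (propagate distance d=22): x=-324/95 (≈-3.4105) theta=29/38 (≈0.7632)
After 4 (thin lens f=22): x=-324/95 (≈-3.4105) theta=101/110 (≈0.9182)
After 5 (propagate distance d=8): x=4112/1045 (≈3.9349) theta=101/110 (≈0.9182)
After 6 (thin lens f=-14): x=4112/1045 (≈3.9349) theta=319/266 (≈1.1992)
After 7 (propagate distance d=33 (to screen)): x=636553/14630 (≈43.5101) theta=319/266 (≈1.1992)
|theta_initial|=0.3000 |theta_final|=319/266 (≈1.1992) -> increased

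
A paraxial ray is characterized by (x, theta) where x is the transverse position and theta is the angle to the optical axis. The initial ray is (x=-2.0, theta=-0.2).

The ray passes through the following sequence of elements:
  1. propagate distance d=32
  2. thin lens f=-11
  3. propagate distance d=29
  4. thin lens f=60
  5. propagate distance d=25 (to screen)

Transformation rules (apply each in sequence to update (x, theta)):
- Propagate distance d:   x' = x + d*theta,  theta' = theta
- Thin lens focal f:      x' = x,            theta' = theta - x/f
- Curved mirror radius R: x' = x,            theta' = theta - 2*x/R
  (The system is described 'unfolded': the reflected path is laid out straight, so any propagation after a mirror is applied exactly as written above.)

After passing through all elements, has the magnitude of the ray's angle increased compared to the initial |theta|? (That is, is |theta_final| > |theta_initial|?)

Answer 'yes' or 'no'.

Initial: x=-2.0000 theta=-0.2000
After 1 (propagate distance d=32): x=-8.4000 theta=-0.2000
After 2 (thin lens f=-11): x=-8.4000 theta=-53/55 (≈-0.9636)
After 3 (propagate distance d=29): x=-1999/55 (≈-36.3455) theta=-53/55 (≈-0.9636)
After 4 (thin lens f=60): x=-1999/55 (≈-36.3455) theta=-1181/3300 (≈-0.3579)
After 5 (propagate distance d=25 (to screen)): x=-29893/660 (≈-45.2924) theta=-1181/3300 (≈-0.3579)
|theta_initial|=0.2000 |theta_final|=1181/3300 (≈0.3579) -> increased

Answer: yes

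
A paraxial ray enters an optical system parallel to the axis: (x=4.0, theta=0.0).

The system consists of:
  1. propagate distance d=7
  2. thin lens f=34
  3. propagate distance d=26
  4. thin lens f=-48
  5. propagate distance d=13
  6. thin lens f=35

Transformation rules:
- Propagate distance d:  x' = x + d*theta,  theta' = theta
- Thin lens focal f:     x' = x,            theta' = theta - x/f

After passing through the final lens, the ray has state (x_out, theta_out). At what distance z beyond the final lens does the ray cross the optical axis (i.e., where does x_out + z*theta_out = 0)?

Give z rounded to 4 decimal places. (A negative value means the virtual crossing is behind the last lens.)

Initial: x=4.0000 theta=0.0000
After 1 (propagate distance d=7): x=4.0000 theta=0.0000
After 2 (thin lens f=34): x=4.0000 theta=-2/17 (≈-0.1176)
After 3 (propagate distance d=26): x=16/17 (≈0.9412) theta=-2/17 (≈-0.1176)
After 4 (thin lens f=-48): x=16/17 (≈0.9412) theta=-5/51 (≈-0.0980)
After 5 (propagate distance d=13): x=-1/3 (≈-0.3333) theta=-5/51 (≈-0.0980)
After 6 (thin lens f=35): x=-1/3 (≈-0.3333) theta=-158/1785 (≈-0.0885)
z_focus = -x_out/theta_out = -(-1/3)/(-158/1785) = -595/158 ≈ -3.7658
Rounded to 4 decimal places: z = -3.7658

Answer: -3.7658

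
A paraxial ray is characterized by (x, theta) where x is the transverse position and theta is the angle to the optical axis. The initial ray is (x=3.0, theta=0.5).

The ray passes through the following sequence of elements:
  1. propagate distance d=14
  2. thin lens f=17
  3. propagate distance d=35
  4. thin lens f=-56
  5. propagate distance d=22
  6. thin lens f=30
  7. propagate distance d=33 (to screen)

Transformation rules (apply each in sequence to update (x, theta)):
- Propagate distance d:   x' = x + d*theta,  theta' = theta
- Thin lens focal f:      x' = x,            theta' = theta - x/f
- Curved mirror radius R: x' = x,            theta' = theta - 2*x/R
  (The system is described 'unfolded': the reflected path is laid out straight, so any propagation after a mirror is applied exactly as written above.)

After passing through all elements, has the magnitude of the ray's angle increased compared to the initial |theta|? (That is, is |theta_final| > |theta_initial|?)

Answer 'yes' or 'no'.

Initial: x=3.0000 theta=0.5000
After 1 (propagate distance d=14): x=10.0000 theta=0.5000
After 2 (thin lens f=17): x=10.0000 theta=-3/34 (≈-0.0882)
After 3 (propagate distance d=35): x=235/34 (≈6.9118) theta=-3/34 (≈-0.0882)
After 4 (thin lens f=-56): x=235/34 (≈6.9118) theta=67/1904 (≈0.0352)
After 5 (propagate distance d=22): x=7317/952 (≈7.6859) theta=67/1904 (≈0.0352)
After 6 (thin lens f=30): x=7317/952 (≈7.6859) theta=-263/1190 (≈-0.2210)
After 7 (propagate distance d=33 (to screen)): x=267/680 (≈0.3926) theta=-263/1190 (≈-0.2210)
|theta_initial|=0.5000 |theta_final|=263/1190 (≈0.2210) -> not increased

Answer: no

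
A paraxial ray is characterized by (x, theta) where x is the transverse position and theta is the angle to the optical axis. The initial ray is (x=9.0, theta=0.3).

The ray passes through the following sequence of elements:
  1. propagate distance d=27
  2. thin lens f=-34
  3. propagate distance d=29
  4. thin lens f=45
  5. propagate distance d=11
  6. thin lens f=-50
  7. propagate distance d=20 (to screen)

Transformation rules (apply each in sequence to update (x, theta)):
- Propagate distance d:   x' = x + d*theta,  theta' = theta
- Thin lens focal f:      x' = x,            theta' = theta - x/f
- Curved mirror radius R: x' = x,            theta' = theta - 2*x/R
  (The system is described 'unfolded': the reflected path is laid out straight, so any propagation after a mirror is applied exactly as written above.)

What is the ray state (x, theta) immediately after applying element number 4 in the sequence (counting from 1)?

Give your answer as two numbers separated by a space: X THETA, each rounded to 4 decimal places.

Initial: x=9.0000 theta=0.3000
After 1 (propagate distance d=27): x=17.1000 theta=0.3000
After 2 (thin lens f=-34): x=17.1000 theta=273/340 (≈0.8029)
After 3 (propagate distance d=29): x=13731/340 (≈40.3853) theta=273/340 (≈0.8029)
After 4 (thin lens f=45): x=13731/340 (≈40.3853) theta=-241/2550 (≈-0.0945)
Rounded to 4 decimal places: x = 40.3853, theta = -0.0945

Answer: 40.3853 -0.0945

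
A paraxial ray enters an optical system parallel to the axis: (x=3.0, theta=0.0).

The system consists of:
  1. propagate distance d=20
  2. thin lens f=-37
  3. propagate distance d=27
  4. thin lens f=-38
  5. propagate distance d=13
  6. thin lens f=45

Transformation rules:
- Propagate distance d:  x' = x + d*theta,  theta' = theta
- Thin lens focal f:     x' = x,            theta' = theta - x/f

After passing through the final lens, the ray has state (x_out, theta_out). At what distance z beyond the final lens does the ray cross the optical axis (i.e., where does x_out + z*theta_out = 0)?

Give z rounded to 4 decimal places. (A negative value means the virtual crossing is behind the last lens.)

Answer: -203.2572

Derivation:
Initial: x=3.0000 theta=0.0000
After 1 (propagate distance d=20): x=3.0000 theta=0.0000
After 2 (thin lens f=-37): x=3.0000 theta=3/37 (≈0.0811)
After 3 (propagate distance d=27): x=192/37 (≈5.1892) theta=3/37 (≈0.0811)
After 4 (thin lens f=-38): x=192/37 (≈5.1892) theta=153/703 (≈0.2176)
After 5 (propagate distance d=13): x=5637/703 (≈8.0185) theta=153/703 (≈0.2176)
After 6 (thin lens f=45): x=5637/703 (≈8.0185) theta=416/10545 (≈0.0394)
z_focus = -x_out/theta_out = -(5637/703)/(416/10545) = -84555/416 ≈ -203.2572
Rounded to 4 decimal places: z = -203.2572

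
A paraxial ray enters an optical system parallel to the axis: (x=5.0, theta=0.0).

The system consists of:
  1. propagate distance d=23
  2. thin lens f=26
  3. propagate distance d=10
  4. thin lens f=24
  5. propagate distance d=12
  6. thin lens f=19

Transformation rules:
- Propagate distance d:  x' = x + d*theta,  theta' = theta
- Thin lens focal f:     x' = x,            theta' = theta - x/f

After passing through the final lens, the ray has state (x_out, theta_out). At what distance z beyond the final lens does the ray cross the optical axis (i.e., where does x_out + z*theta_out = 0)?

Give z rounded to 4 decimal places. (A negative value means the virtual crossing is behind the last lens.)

Answer: -2.7470

Derivation:
Initial: x=5.0000 theta=0.0000
After 1 (propagate distance d=23): x=5.0000 theta=0.0000
After 2 (thin lens f=26): x=5.0000 theta=-5/26 (≈-0.1923)
After 3 (propagate distance d=10): x=40/13 (≈3.0769) theta=-5/26 (≈-0.1923)
After 4 (thin lens f=24): x=40/13 (≈3.0769) theta=-25/78 (≈-0.3205)
After 5 (propagate distance d=12): x=-10/13 (≈-0.7692) theta=-25/78 (≈-0.3205)
After 6 (thin lens f=19): x=-10/13 (≈-0.7692) theta=-415/1482 (≈-0.2800)
z_focus = -x_out/theta_out = -(-10/13)/(-415/1482) = -228/83 ≈ -2.7470
Rounded to 4 decimal places: z = -2.7470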